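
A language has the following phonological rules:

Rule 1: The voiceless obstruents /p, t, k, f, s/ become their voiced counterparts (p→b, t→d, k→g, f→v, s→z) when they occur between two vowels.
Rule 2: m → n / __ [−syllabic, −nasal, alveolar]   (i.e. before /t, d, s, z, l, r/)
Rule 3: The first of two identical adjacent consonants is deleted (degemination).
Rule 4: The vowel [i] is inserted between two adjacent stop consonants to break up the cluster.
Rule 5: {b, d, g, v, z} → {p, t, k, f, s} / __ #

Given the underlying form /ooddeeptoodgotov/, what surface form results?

oodeepitoodigodof

Rule 1 (intervocalic voicing): /t/ is a voiceless obstruent between vowels /o/ and /o/, so it voices to [d]. /ooddeeptoodgotov/ → ooddeeptoodgodov.
Rule 2 (nasal place assimilation): no segment meets the environment; /ooddeeptoodgodov/ is unchanged.
Rule 3 (degemination): /dd/ is a geminate; the first /d/ deletes. /ooddeeptoodgodov/ → oodeeptoodgodov.
Rule 4 (stop-cluster i-epenthesis): /p/ and /t/ form a stop–stop cluster, so [i] is inserted between them. /d/ and /g/ form a stop–stop cluster, so [i] is inserted between them. /oodeeptoodgodov/ → oodeepitoodigodov.
Rule 5 (final devoicing): /v/ is a voiced obstruent in word-final position, so it devoices to [f]. /oodeepitoodigodov/ → oodeepitoodigodof.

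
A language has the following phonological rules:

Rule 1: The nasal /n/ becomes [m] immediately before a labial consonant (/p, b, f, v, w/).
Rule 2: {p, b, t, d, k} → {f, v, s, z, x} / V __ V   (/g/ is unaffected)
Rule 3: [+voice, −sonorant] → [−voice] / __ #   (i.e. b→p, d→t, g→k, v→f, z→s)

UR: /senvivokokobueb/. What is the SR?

semvivoxoxovuep

Rule 1 (nasal place assimilation): /n/ precedes the labial consonant /v/, so it assimilates in place to [m]. /senvivokokobueb/ → semvivokokobueb.
Rule 2 (intervocalic spirantization): /k/ is a stop between vowels /o/ and /o/, so it spirantizes to the fricative [x]. /k/ is a stop between vowels /o/ and /o/, so it spirantizes to the fricative [x]. /b/ is a stop between vowels /o/ and /u/, so it spirantizes to the fricative [v]. /semvivokokobueb/ → semvivoxoxovueb.
Rule 3 (final devoicing): /b/ is a voiced obstruent in word-final position, so it devoices to [p]. /semvivoxoxovueb/ → semvivoxoxovuep.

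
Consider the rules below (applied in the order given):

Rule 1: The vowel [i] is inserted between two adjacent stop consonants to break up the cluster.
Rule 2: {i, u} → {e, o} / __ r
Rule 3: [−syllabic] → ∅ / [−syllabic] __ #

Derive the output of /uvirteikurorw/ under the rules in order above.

Rule 1 (stop-cluster i-epenthesis): no segment meets the environment; /uvirteikurorw/ is unchanged.
Rule 2 (pre-rhotic lowering): /i/ is a high vowel immediately before /r/, so it lowers to [e]. /u/ is a high vowel immediately before /r/, so it lowers to [o]. /uvirteikurorw/ → uverteikororw.
Rule 3 (final cluster simplification): /w/ is the second consonant of a word-final cluster /rw/, so it deletes. /uverteikororw/ → uverteikoror.

uverteikoror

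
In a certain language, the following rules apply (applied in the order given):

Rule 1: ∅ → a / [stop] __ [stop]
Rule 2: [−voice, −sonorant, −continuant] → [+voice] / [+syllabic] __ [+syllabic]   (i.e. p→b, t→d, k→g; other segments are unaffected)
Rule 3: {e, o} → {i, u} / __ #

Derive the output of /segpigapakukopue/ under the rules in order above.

Rule 1 (stop-cluster a-epenthesis): /g/ and /p/ form a stop–stop cluster, so [a] is inserted between them. /segpigapakukopue/ → segapigapakukopue.
Rule 2 (intervocalic voicing): /p/ is a voiceless stop between vowels /a/ and /i/, so it voices to [b]. /p/ is a voiceless stop between vowels /a/ and /a/, so it voices to [b]. /k/ is a voiceless stop between vowels /a/ and /u/, so it voices to [g]. /k/ is a voiceless stop between vowels /u/ and /o/, so it voices to [g]. /p/ is a voiceless stop between vowels /o/ and /u/, so it voices to [b]. /segapigapakukopue/ → segabigabagugobue.
Rule 3 (final vowel raising): /e/ is a mid vowel in word-final position, so it raises to [i]. /segabigabagugobue/ → segabigabagugobui.

segabigabagugobui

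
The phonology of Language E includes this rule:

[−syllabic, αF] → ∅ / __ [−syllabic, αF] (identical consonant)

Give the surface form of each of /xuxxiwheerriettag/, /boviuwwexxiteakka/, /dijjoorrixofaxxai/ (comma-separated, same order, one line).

/xuxxiwheerriettag/: /xx/ is a geminate; the first /x/ deletes. /rr/ is a geminate; the first /r/ deletes. /tt/ is a geminate; the first /t/ deletes. → [xuxiwheerietag].
/boviuwwexxiteakka/: /ww/ is a geminate; the first /w/ deletes. /xx/ is a geminate; the first /x/ deletes. /kk/ is a geminate; the first /k/ deletes. → [boviuwexiteaka].
/dijjoorrixofaxxai/: /jj/ is a geminate; the first /j/ deletes. /rr/ is a geminate; the first /r/ deletes. /xx/ is a geminate; the first /x/ deletes. → [dijoorixofaxai].

xuxiwheerietag, boviuwexiteaka, dijoorixofaxai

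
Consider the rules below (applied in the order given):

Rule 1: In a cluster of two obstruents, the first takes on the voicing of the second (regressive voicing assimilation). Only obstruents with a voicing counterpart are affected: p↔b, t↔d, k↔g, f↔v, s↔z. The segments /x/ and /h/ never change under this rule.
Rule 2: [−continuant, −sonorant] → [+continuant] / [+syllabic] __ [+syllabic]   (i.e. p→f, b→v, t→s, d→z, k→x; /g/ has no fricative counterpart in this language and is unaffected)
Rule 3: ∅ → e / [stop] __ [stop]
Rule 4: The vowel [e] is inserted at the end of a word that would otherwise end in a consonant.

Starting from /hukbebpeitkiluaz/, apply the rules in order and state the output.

Rule 1 (regressive voicing assimilation): /k/ precedes the voiced obstruent /b/, so it voices to [g] by assimilation. /b/ precedes the voiceless obstruent /p/, so it devoices to [p] by assimilation. /hukbebpeitkiluaz/ → hugbeppeitkiluaz.
Rule 2 (intervocalic spirantization): no segment meets the environment; /hugbeppeitkiluaz/ is unchanged.
Rule 3 (stop-cluster e-epenthesis): /g/ and /b/ form a stop–stop cluster, so [e] is inserted between them. /p/ and /p/ form a stop–stop cluster, so [e] is inserted between them. /t/ and /k/ form a stop–stop cluster, so [e] is inserted between them. /hugbeppeitkiluaz/ → hugebepepeitekiluaz.
Rule 4 (final e-epenthesis): the form ends in the consonant /z/, so [e] is inserted word-finally. /hugebepepeitekiluaz/ → hugebepepeitekiluaze.

hugebepepeitekiluaze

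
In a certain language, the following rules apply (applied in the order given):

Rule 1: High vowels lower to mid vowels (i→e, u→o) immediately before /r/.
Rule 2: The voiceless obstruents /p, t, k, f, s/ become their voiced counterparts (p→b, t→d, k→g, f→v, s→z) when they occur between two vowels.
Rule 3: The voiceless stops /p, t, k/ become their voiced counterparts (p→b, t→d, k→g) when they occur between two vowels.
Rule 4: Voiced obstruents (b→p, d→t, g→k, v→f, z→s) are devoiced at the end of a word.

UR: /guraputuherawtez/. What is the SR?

gorabuduherawtes

Rule 1 (pre-rhotic lowering): /u/ is a high vowel immediately before /r/, so it lowers to [o]. /guraputuherawtez/ → goraputuherawtez.
Rule 2 (intervocalic voicing): /p/ is a voiceless obstruent between vowels /a/ and /u/, so it voices to [b]. /t/ is a voiceless obstruent between vowels /u/ and /u/, so it voices to [d]. /goraputuherawtez/ → gorabuduherawtez.
Rule 3 (intervocalic voicing): no segment meets the environment; /gorabuduherawtez/ is unchanged.
Rule 4 (final devoicing): /z/ is a voiced obstruent in word-final position, so it devoices to [s]. /gorabuduherawtez/ → gorabuduherawtes.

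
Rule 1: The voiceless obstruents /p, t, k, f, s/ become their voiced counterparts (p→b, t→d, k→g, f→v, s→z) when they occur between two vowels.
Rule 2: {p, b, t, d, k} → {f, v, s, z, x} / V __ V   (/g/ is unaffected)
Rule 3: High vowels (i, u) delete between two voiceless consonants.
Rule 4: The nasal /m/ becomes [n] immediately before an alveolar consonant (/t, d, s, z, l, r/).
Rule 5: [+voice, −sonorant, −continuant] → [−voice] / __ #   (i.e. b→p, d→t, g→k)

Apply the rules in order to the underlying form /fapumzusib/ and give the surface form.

favunzuzip

Rule 1 (intervocalic voicing): /p/ is a voiceless obstruent between vowels /a/ and /u/, so it voices to [b]. /s/ is a voiceless obstruent between vowels /u/ and /i/, so it voices to [z]. /fapumzusib/ → fabumzuzib.
Rule 2 (intervocalic spirantization): /b/ is a stop between vowels /a/ and /u/, so it spirantizes to the fricative [v]. /fabumzuzib/ → favumzuzib.
Rule 3 (high vowel syncope): no segment meets the environment; /favumzuzib/ is unchanged.
Rule 4 (nasal place assimilation): /m/ precedes the alveolar consonant /z/, so it assimilates in place to [n]. /favumzuzib/ → favunzuzib.
Rule 5 (final devoicing): /b/ is a voiced stop in word-final position, so it devoices to [p]. /favunzuzib/ → favunzuzip.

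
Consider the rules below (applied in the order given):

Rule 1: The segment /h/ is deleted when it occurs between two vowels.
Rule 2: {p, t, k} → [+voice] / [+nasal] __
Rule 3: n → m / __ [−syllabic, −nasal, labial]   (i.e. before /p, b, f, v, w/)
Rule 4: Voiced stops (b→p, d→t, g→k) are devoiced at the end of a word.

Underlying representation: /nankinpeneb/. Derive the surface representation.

Rule 1 (intervocalic h-deletion): no segment meets the environment; /nankinpeneb/ is unchanged.
Rule 2 (post-nasal voicing): /k/ is a voiceless stop immediately after the nasal /n/, so it voices to [g]. /p/ is a voiceless stop immediately after the nasal /n/, so it voices to [b]. /nankinpeneb/ → nanginbeneb.
Rule 3 (nasal place assimilation): /n/ precedes the labial consonant /b/, so it assimilates in place to [m]. /nanginbeneb/ → nangimbeneb.
Rule 4 (final devoicing): /b/ is a voiced stop in word-final position, so it devoices to [p]. /nangimbeneb/ → nangimbenep.

nangimbenep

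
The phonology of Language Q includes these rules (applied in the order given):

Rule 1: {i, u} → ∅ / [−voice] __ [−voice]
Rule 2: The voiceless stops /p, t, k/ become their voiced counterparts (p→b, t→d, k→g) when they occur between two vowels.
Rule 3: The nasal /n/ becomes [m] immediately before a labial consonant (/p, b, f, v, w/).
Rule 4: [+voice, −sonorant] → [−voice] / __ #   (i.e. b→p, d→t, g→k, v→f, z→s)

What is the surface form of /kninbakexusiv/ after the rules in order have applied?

Rule 1 (high vowel syncope): /u/ is a high vowel flanked by voiceless consonants /x/ and /s/, so it deletes. /kninbakexusiv/ → kninbakexsiv.
Rule 2 (intervocalic voicing): /k/ is a voiceless stop between vowels /a/ and /e/, so it voices to [g]. /kninbakexsiv/ → kninbagexsiv.
Rule 3 (nasal place assimilation): /n/ precedes the labial consonant /b/, so it assimilates in place to [m]. /kninbagexsiv/ → knimbagexsiv.
Rule 4 (final devoicing): /v/ is a voiced obstruent in word-final position, so it devoices to [f]. /knimbagexsiv/ → knimbagexsif.

knimbagexsif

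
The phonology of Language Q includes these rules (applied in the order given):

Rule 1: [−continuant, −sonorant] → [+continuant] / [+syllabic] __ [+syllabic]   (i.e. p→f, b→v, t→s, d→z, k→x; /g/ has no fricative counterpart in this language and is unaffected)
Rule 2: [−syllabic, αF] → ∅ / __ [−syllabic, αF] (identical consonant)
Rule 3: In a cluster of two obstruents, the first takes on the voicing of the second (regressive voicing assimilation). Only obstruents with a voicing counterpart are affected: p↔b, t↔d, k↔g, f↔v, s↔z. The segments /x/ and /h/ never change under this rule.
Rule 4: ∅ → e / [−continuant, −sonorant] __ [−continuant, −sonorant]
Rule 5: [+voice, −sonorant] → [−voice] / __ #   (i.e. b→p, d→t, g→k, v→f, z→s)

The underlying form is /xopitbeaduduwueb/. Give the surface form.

xofidebeazuzuwuep

Rule 1 (intervocalic spirantization): /p/ is a stop between vowels /o/ and /i/, so it spirantizes to the fricative [f]. /d/ is a stop between vowels /a/ and /u/, so it spirantizes to the fricative [z]. /d/ is a stop between vowels /u/ and /u/, so it spirantizes to the fricative [z]. /xopitbeaduduwueb/ → xofitbeazuzuwueb.
Rule 2 (degemination): no segment meets the environment; /xofitbeazuzuwueb/ is unchanged.
Rule 3 (regressive voicing assimilation): /t/ precedes the voiced obstruent /b/, so it voices to [d] by assimilation. /xofitbeazuzuwueb/ → xofidbeazuzuwueb.
Rule 4 (stop-cluster e-epenthesis): /d/ and /b/ form a stop–stop cluster, so [e] is inserted between them. /xofidbeazuzuwueb/ → xofidebeazuzuwueb.
Rule 5 (final devoicing): /b/ is a voiced obstruent in word-final position, so it devoices to [p]. /xofidebeazuzuwueb/ → xofidebeazuzuwuep.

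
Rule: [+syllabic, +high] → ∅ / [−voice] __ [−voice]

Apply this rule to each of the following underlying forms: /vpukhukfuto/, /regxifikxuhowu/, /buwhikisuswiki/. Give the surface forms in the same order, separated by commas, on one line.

/vpukhukfuto/: /u/ is a high vowel flanked by voiceless consonants /p/ and /k/, so it deletes. /u/ is a high vowel flanked by voiceless consonants /h/ and /k/, so it deletes. /u/ is a high vowel flanked by voiceless consonants /f/ and /t/, so it deletes. → [vpkhkfto].
/regxifikxuhowu/: /i/ is a high vowel flanked by voiceless consonants /x/ and /f/, so it deletes. /i/ is a high vowel flanked by voiceless consonants /f/ and /k/, so it deletes. /u/ is a high vowel flanked by voiceless consonants /x/ and /h/, so it deletes. → [regxfkxhowu].
/buwhikisuswiki/: /i/ is a high vowel flanked by voiceless consonants /h/ and /k/, so it deletes. /i/ is a high vowel flanked by voiceless consonants /k/ and /s/, so it deletes. /u/ is a high vowel flanked by voiceless consonants /s/ and /s/, so it deletes. → [buwhksswiki].

vpkhkfto, regxfkxhowu, buwhksswiki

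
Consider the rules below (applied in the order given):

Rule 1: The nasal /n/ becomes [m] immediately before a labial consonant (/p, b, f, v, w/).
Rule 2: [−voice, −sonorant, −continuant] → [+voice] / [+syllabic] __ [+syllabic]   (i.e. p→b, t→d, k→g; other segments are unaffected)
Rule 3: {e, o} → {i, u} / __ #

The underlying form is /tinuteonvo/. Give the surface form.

tinudeomvu

Rule 1 (nasal place assimilation): /n/ precedes the labial consonant /v/, so it assimilates in place to [m]. /tinuteonvo/ → tinuteomvo.
Rule 2 (intervocalic voicing): /t/ is a voiceless stop between vowels /u/ and /e/, so it voices to [d]. /tinuteomvo/ → tinudeomvo.
Rule 3 (final vowel raising): /o/ is a mid vowel in word-final position, so it raises to [u]. /tinudeomvo/ → tinudeomvu.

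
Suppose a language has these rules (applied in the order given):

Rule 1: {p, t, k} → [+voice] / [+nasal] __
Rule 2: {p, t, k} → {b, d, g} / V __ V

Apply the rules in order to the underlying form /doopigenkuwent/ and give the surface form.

Rule 1 (post-nasal voicing): /k/ is a voiceless stop immediately after the nasal /n/, so it voices to [g]. /t/ is a voiceless stop immediately after the nasal /n/, so it voices to [d]. /doopigenkuwent/ → doopigenguwend.
Rule 2 (intervocalic voicing): /p/ is a voiceless stop between vowels /o/ and /i/, so it voices to [b]. /doopigenguwend/ → doobigenguwend.

doobigenguwend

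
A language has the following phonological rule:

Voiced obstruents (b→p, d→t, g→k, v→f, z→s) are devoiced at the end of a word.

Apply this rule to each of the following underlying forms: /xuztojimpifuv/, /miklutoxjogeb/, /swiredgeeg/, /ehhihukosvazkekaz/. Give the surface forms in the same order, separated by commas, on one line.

xuztojimpifuf, miklutoxjogep, swiredgeek, ehhihukosvazkekas

/xuztojimpifuv/: /v/ is a voiced obstruent in word-final position, so it devoices to [f]. → [xuztojimpifuf].
/miklutoxjogeb/: /b/ is a voiced obstruent in word-final position, so it devoices to [p]. → [miklutoxjogep].
/swiredgeeg/: /g/ is a voiced obstruent in word-final position, so it devoices to [k]. → [swiredgeek].
/ehhihukosvazkekaz/: /z/ is a voiced obstruent in word-final position, so it devoices to [s]. → [ehhihukosvazkekas].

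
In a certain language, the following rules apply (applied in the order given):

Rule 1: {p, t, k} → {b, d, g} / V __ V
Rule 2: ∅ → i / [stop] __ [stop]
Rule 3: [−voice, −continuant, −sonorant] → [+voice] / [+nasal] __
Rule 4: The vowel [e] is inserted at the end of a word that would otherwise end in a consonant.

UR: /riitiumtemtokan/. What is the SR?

riidiumdemdogane

Rule 1 (intervocalic voicing): /t/ is a voiceless stop between vowels /i/ and /i/, so it voices to [d]. /k/ is a voiceless stop between vowels /o/ and /a/, so it voices to [g]. /riitiumtemtokan/ → riidiumtemtogan.
Rule 2 (stop-cluster i-epenthesis): no segment meets the environment; /riidiumtemtogan/ is unchanged.
Rule 3 (post-nasal voicing): /t/ is a voiceless stop immediately after the nasal /m/, so it voices to [d]. /t/ is a voiceless stop immediately after the nasal /m/, so it voices to [d]. /riidiumtemtogan/ → riidiumdemdogan.
Rule 4 (final e-epenthesis): the form ends in the consonant /n/, so [e] is inserted word-finally. /riidiumdemdogan/ → riidiumdemdogane.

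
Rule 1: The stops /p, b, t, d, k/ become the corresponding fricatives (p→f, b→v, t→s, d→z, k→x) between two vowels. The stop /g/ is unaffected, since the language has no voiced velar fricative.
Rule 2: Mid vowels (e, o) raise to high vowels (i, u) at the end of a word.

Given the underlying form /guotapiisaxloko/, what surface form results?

Rule 1 (intervocalic spirantization): /t/ is a stop between vowels /o/ and /a/, so it spirantizes to the fricative [s]. /p/ is a stop between vowels /a/ and /i/, so it spirantizes to the fricative [f]. /k/ is a stop between vowels /o/ and /o/, so it spirantizes to the fricative [x]. /guotapiisaxloko/ → guosafiisaxloxo.
Rule 2 (final vowel raising): /o/ is a mid vowel in word-final position, so it raises to [u]. /guosafiisaxloxo/ → guosafiisaxloxu.

guosafiisaxloxu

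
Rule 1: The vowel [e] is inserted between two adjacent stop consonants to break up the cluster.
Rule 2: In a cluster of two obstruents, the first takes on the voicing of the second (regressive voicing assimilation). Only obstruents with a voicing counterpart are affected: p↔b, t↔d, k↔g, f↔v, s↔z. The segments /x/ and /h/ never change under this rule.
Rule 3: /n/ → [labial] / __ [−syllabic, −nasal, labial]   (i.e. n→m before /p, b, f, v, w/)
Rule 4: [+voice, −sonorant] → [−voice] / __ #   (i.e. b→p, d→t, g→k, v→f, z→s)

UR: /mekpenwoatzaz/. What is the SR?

mekepemwoadzas

Rule 1 (stop-cluster e-epenthesis): /k/ and /p/ form a stop–stop cluster, so [e] is inserted between them. /mekpenwoatzaz/ → mekepenwoatzaz.
Rule 2 (regressive voicing assimilation): /t/ precedes the voiced obstruent /z/, so it voices to [d] by assimilation. /mekepenwoatzaz/ → mekepenwoadzaz.
Rule 3 (nasal place assimilation): /n/ precedes the labial consonant /w/, so it assimilates in place to [m]. /mekepenwoadzaz/ → mekepemwoadzaz.
Rule 4 (final devoicing): /z/ is a voiced obstruent in word-final position, so it devoices to [s]. /mekepemwoadzaz/ → mekepemwoadzas.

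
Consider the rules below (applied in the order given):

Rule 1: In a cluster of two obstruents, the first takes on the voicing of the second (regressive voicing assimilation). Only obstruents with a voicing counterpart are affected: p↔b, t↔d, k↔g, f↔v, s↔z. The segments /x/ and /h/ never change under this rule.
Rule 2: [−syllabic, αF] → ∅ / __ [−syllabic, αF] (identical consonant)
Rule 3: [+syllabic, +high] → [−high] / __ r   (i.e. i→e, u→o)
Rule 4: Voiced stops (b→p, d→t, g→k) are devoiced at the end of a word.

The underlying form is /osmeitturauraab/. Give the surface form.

osmeitoraoraap

Rule 1 (regressive voicing assimilation): no segment meets the environment; /osmeitturauraab/ is unchanged.
Rule 2 (degemination): /tt/ is a geminate; the first /t/ deletes. /osmeitturauraab/ → osmeiturauraab.
Rule 3 (pre-rhotic lowering): /u/ is a high vowel immediately before /r/, so it lowers to [o]. /u/ is a high vowel immediately before /r/, so it lowers to [o]. /osmeiturauraab/ → osmeitoraoraab.
Rule 4 (final devoicing): /b/ is a voiced stop in word-final position, so it devoices to [p]. /osmeitoraoraab/ → osmeitoraoraap.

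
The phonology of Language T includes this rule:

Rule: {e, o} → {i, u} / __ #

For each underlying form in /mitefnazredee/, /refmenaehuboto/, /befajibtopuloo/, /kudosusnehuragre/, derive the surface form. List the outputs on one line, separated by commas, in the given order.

/mitefnazredee/: /e/ is a mid vowel in word-final position, so it raises to [i]. → [mitefnazredei].
/refmenaehuboto/: /o/ is a mid vowel in word-final position, so it raises to [u]. → [refmenaehubotu].
/befajibtopuloo/: /o/ is a mid vowel in word-final position, so it raises to [u]. → [befajibtopulou].
/kudosusnehuragre/: /e/ is a mid vowel in word-final position, so it raises to [i]. → [kudosusnehuragri].

mitefnazredei, refmenaehubotu, befajibtopulou, kudosusnehuragri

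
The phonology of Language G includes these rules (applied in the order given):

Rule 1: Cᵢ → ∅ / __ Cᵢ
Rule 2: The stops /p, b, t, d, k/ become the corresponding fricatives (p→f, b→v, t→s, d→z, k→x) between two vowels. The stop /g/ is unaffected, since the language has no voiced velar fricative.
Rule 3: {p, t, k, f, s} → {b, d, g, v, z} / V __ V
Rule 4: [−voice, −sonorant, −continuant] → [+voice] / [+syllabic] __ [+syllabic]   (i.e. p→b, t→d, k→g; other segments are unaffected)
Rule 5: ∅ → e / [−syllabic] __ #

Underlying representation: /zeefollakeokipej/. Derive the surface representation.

zeevolaxeoxiveje

Rule 1 (degemination): /ll/ is a geminate; the first /l/ deletes. /zeefollakeokipej/ → zeefolakeokipej.
Rule 2 (intervocalic spirantization): /k/ is a stop between vowels /a/ and /e/, so it spirantizes to the fricative [x]. /k/ is a stop between vowels /o/ and /i/, so it spirantizes to the fricative [x]. /p/ is a stop between vowels /i/ and /e/, so it spirantizes to the fricative [f]. /zeefolakeokipej/ → zeefolaxeoxifej.
Rule 3 (intervocalic voicing): /f/ is a voiceless obstruent between vowels /e/ and /o/, so it voices to [v]. /f/ is a voiceless obstruent between vowels /i/ and /e/, so it voices to [v]. /zeefolaxeoxifej/ → zeevolaxeoxivej.
Rule 4 (intervocalic voicing): no segment meets the environment; /zeevolaxeoxivej/ is unchanged.
Rule 5 (final e-epenthesis): the form ends in the consonant /j/, so [e] is inserted word-finally. /zeevolaxeoxivej/ → zeevolaxeoxiveje.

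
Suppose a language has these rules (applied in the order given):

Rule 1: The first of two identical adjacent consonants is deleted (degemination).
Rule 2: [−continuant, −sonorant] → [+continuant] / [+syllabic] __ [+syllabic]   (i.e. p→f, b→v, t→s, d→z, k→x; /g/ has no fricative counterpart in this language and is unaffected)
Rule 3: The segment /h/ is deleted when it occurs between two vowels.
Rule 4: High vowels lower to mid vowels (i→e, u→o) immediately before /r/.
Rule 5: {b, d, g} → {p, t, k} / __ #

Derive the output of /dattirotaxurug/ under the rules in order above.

Rule 1 (degemination): /tt/ is a geminate; the first /t/ deletes. /dattirotaxurug/ → datirotaxurug.
Rule 2 (intervocalic spirantization): /t/ is a stop between vowels /a/ and /i/, so it spirantizes to the fricative [s]. /t/ is a stop between vowels /o/ and /a/, so it spirantizes to the fricative [s]. /datirotaxurug/ → dasirosaxurug.
Rule 3 (intervocalic h-deletion): no segment meets the environment; /dasirosaxurug/ is unchanged.
Rule 4 (pre-rhotic lowering): /i/ is a high vowel immediately before /r/, so it lowers to [e]. /u/ is a high vowel immediately before /r/, so it lowers to [o]. /dasirosaxurug/ → daserosaxorug.
Rule 5 (final devoicing): /g/ is a voiced stop in word-final position, so it devoices to [k]. /daserosaxorug/ → daserosaxoruk.

daserosaxoruk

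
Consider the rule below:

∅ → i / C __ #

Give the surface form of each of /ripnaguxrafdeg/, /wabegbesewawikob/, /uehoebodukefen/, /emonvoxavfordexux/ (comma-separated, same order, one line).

/ripnaguxrafdeg/: the form ends in the consonant /g/, so [i] is inserted word-finally. → [ripnaguxrafdegi].
/wabegbesewawikob/: the form ends in the consonant /b/, so [i] is inserted word-finally. → [wabegbesewawikobi].
/uehoebodukefen/: the form ends in the consonant /n/, so [i] is inserted word-finally. → [uehoebodukefeni].
/emonvoxavfordexux/: the form ends in the consonant /x/, so [i] is inserted word-finally. → [emonvoxavfordexuxi].

ripnaguxrafdegi, wabegbesewawikobi, uehoebodukefeni, emonvoxavfordexuxi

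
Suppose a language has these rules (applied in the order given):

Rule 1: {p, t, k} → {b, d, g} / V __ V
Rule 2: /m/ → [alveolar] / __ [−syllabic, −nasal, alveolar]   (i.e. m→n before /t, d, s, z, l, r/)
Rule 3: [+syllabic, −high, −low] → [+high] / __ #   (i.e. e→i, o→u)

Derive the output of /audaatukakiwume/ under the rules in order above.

audaadugagiwumi

Rule 1 (intervocalic voicing): /t/ is a voiceless stop between vowels /a/ and /u/, so it voices to [d]. /k/ is a voiceless stop between vowels /u/ and /a/, so it voices to [g]. /k/ is a voiceless stop between vowels /a/ and /i/, so it voices to [g]. /audaatukakiwume/ → audaadugagiwume.
Rule 2 (nasal place assimilation): no segment meets the environment; /audaadugagiwume/ is unchanged.
Rule 3 (final vowel raising): /e/ is a mid vowel in word-final position, so it raises to [i]. /audaadugagiwume/ → audaadugagiwumi.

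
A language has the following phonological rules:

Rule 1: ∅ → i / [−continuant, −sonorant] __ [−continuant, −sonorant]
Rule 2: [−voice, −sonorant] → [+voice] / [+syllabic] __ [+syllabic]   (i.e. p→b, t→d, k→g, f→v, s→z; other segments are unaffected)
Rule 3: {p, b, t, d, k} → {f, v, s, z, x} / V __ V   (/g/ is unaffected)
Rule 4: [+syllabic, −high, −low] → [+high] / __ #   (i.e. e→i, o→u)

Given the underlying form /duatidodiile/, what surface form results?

Rule 1 (stop-cluster i-epenthesis): no segment meets the environment; /duatidodiile/ is unchanged.
Rule 2 (intervocalic voicing): /t/ is a voiceless obstruent between vowels /a/ and /i/, so it voices to [d]. /duatidodiile/ → duadidodiile.
Rule 3 (intervocalic spirantization): /d/ is a stop between vowels /a/ and /i/, so it spirantizes to the fricative [z]. /d/ is a stop between vowels /i/ and /o/, so it spirantizes to the fricative [z]. /d/ is a stop between vowels /o/ and /i/, so it spirantizes to the fricative [z]. /duadidodiile/ → duazizoziile.
Rule 4 (final vowel raising): /e/ is a mid vowel in word-final position, so it raises to [i]. /duazizoziile/ → duazizoziili.

duazizoziili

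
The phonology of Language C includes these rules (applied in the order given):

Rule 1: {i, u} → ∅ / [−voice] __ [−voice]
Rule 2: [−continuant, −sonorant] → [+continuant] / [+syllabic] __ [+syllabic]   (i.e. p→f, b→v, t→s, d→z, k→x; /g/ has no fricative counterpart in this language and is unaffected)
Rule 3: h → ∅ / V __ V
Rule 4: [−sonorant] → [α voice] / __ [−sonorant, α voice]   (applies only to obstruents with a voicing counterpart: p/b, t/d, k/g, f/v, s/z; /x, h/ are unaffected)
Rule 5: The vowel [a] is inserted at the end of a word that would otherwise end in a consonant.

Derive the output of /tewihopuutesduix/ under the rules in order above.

tewiofuusezduixa

Rule 1 (high vowel syncope): no segment meets the environment; /tewihopuutesduix/ is unchanged.
Rule 2 (intervocalic spirantization): /p/ is a stop between vowels /o/ and /u/, so it spirantizes to the fricative [f]. /t/ is a stop between vowels /u/ and /e/, so it spirantizes to the fricative [s]. /tewihopuutesduix/ → tewihofuusesduix.
Rule 3 (intervocalic h-deletion): /h/ occurs between vowels /i/ and /o/, so it deletes. /tewihofuusesduix/ → tewiofuusesduix.
Rule 4 (regressive voicing assimilation): /s/ precedes the voiced obstruent /d/, so it voices to [z] by assimilation. /tewiofuusesduix/ → tewiofuusezduix.
Rule 5 (final a-epenthesis): the form ends in the consonant /x/, so [a] is inserted word-finally. /tewiofuusezduix/ → tewiofuusezduixa.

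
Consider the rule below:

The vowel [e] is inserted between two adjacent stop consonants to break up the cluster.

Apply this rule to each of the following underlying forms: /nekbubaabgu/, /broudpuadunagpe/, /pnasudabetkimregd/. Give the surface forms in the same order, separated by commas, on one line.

/nekbubaabgu/: /k/ and /b/ form a stop–stop cluster, so [e] is inserted between them. /b/ and /g/ form a stop–stop cluster, so [e] is inserted between them. → [nekebubaabegu].
/broudpuadunagpe/: /d/ and /p/ form a stop–stop cluster, so [e] is inserted between them. /g/ and /p/ form a stop–stop cluster, so [e] is inserted between them. → [broudepuadunagepe].
/pnasudabetkimregd/: /t/ and /k/ form a stop–stop cluster, so [e] is inserted between them. /g/ and /d/ form a stop–stop cluster, so [e] is inserted between them. → [pnasudabetekimreged].

nekebubaabegu, broudepuadunagepe, pnasudabetekimreged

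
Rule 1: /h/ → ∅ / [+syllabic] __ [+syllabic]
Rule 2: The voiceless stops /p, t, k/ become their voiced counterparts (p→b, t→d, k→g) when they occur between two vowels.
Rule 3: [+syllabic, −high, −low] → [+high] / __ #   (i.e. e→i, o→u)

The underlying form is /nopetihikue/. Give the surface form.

nobediigui

Rule 1 (intervocalic h-deletion): /h/ occurs between vowels /i/ and /i/, so it deletes. /nopetihikue/ → nopetiikue.
Rule 2 (intervocalic voicing): /p/ is a voiceless stop between vowels /o/ and /e/, so it voices to [b]. /t/ is a voiceless stop between vowels /e/ and /i/, so it voices to [d]. /k/ is a voiceless stop between vowels /i/ and /u/, so it voices to [g]. /nopetiikue/ → nobediigue.
Rule 3 (final vowel raising): /e/ is a mid vowel in word-final position, so it raises to [i]. /nobediigue/ → nobediigui.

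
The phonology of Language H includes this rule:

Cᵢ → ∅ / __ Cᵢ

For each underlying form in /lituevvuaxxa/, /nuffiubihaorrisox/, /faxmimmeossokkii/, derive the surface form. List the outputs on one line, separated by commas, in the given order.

/lituevvuaxxa/: /vv/ is a geminate; the first /v/ deletes. /xx/ is a geminate; the first /x/ deletes. → [lituevuaxa].
/nuffiubihaorrisox/: /ff/ is a geminate; the first /f/ deletes. /rr/ is a geminate; the first /r/ deletes. → [nufiubihaorisox].
/faxmimmeossokkii/: /mm/ is a geminate; the first /m/ deletes. /ss/ is a geminate; the first /s/ deletes. /kk/ is a geminate; the first /k/ deletes. → [faxmimeosokii].

lituevuaxa, nufiubihaorisox, faxmimeosokii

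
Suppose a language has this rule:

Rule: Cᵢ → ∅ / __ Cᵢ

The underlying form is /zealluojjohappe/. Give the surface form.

zealuojohape

/ll/ is a geminate; the first /l/ deletes.
/jj/ is a geminate; the first /j/ deletes.
/pp/ is a geminate; the first /p/ deletes.
Surface form: [zealuojohape].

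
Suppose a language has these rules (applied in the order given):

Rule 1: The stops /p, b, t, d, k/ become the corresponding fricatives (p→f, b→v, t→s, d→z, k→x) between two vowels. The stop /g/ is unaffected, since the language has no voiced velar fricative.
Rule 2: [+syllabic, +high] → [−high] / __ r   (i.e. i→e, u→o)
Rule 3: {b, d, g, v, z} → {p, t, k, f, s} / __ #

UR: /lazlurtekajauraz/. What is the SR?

Rule 1 (intervocalic spirantization): /k/ is a stop between vowels /e/ and /a/, so it spirantizes to the fricative [x]. /lazlurtekajauraz/ → lazlurtexajauraz.
Rule 2 (pre-rhotic lowering): /u/ is a high vowel immediately before /r/, so it lowers to [o]. /u/ is a high vowel immediately before /r/, so it lowers to [o]. /lazlurtexajauraz/ → lazlortexajaoraz.
Rule 3 (final devoicing): /z/ is a voiced obstruent in word-final position, so it devoices to [s]. /lazlortexajaoraz/ → lazlortexajaoras.

lazlortexajaoras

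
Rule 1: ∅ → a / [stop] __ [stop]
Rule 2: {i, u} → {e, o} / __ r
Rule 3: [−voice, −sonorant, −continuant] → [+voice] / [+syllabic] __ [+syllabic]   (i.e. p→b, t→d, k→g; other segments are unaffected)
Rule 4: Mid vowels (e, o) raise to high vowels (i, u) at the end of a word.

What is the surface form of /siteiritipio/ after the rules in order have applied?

Rule 1 (stop-cluster a-epenthesis): no segment meets the environment; /siteiritipio/ is unchanged.
Rule 2 (pre-rhotic lowering): /i/ is a high vowel immediately before /r/, so it lowers to [e]. /siteiritipio/ → siteeritipio.
Rule 3 (intervocalic voicing): /t/ is a voiceless stop between vowels /i/ and /e/, so it voices to [d]. /t/ is a voiceless stop between vowels /i/ and /i/, so it voices to [d]. /p/ is a voiceless stop between vowels /i/ and /i/, so it voices to [b]. /siteeritipio/ → sideeridibio.
Rule 4 (final vowel raising): /o/ is a mid vowel in word-final position, so it raises to [u]. /sideeridibio/ → sideeridibiu.

sideeridibiu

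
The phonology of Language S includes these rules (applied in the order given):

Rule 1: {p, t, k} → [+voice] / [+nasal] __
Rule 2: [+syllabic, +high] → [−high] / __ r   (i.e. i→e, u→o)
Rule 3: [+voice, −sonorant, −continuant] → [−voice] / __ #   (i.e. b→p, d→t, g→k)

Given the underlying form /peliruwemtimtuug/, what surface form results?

peleruwemdimduuk

Rule 1 (post-nasal voicing): /t/ is a voiceless stop immediately after the nasal /m/, so it voices to [d]. /t/ is a voiceless stop immediately after the nasal /m/, so it voices to [d]. /peliruwemtimtuug/ → peliruwemdimduug.
Rule 2 (pre-rhotic lowering): /i/ is a high vowel immediately before /r/, so it lowers to [e]. /peliruwemdimduug/ → peleruwemdimduug.
Rule 3 (final devoicing): /g/ is a voiced stop in word-final position, so it devoices to [k]. /peleruwemdimduug/ → peleruwemdimduuk.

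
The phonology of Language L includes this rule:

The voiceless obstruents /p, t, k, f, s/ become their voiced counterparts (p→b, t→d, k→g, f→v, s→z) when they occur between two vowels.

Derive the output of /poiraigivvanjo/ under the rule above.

poiraigivvanjo

No segment of /poiraigivvanjo/ meets the structural description of the rule, so the form surfaces unchanged.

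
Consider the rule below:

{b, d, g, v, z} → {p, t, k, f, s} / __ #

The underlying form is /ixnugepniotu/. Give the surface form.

ixnugepniotu

No segment of /ixnugepniotu/ meets the structural description of the rule, so the form surfaces unchanged.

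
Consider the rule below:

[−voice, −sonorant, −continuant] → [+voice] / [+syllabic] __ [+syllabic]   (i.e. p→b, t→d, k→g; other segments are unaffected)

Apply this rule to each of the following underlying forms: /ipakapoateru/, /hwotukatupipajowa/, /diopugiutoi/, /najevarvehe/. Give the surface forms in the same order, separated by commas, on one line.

/ipakapoateru/: /p/ is a voiceless stop between vowels /i/ and /a/, so it voices to [b]. /k/ is a voiceless stop between vowels /a/ and /a/, so it voices to [g]. /p/ is a voiceless stop between vowels /a/ and /o/, so it voices to [b]. /t/ is a voiceless stop between vowels /a/ and /e/, so it voices to [d]. → [ibagaboaderu].
/hwotukatupipajowa/: /t/ is a voiceless stop between vowels /o/ and /u/, so it voices to [d]. /k/ is a voiceless stop between vowels /u/ and /a/, so it voices to [g]. /t/ is a voiceless stop between vowels /a/ and /u/, so it voices to [d]. /p/ is a voiceless stop between vowels /u/ and /i/, so it voices to [b]. /p/ is a voiceless stop between vowels /i/ and /a/, so it voices to [b]. → [hwodugadubibajowa].
/diopugiutoi/: /p/ is a voiceless stop between vowels /o/ and /u/, so it voices to [b]. /t/ is a voiceless stop between vowels /u/ and /o/, so it voices to [d]. → [diobugiudoi].
/najevarvehe/: the rule's environment is not met; surfaces unchanged as [najevarvehe].

ibagaboaderu, hwodugadubibajowa, diobugiudoi, najevarvehe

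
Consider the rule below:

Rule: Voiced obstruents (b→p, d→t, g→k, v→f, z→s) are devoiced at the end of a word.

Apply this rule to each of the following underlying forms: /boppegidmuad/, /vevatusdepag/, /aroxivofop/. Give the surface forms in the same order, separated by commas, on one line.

/boppegidmuad/: /d/ is a voiced obstruent in word-final position, so it devoices to [t]. → [boppegidmuat].
/vevatusdepag/: /g/ is a voiced obstruent in word-final position, so it devoices to [k]. → [vevatusdepak].
/aroxivofop/: the rule's environment is not met; surfaces unchanged as [aroxivofop].

boppegidmuat, vevatusdepak, aroxivofop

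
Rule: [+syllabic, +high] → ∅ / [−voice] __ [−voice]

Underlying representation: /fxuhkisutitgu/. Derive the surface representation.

/u/ is a high vowel flanked by voiceless consonants /x/ and /h/, so it deletes.
/i/ is a high vowel flanked by voiceless consonants /k/ and /s/, so it deletes.
/u/ is a high vowel flanked by voiceless consonants /s/ and /t/, so it deletes.
/i/ is a high vowel flanked by voiceless consonants /t/ and /t/, so it deletes.
The other instance of /u/ does not occur in the required environment and remains unchanged.
Surface form: [fxhksttgu].

fxhksttgu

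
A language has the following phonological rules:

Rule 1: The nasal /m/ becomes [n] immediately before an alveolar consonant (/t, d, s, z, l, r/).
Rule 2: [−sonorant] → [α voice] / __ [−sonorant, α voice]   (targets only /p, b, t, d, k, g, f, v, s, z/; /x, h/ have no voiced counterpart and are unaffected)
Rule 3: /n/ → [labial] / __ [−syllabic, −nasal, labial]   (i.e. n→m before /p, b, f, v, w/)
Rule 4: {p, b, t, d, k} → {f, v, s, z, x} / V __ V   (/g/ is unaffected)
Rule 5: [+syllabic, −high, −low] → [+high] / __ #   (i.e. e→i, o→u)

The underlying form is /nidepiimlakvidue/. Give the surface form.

nizefiinlagvizui

Rule 1 (nasal place assimilation): /m/ precedes the alveolar consonant /l/, so it assimilates in place to [n]. /nidepiimlakvidue/ → nidepiinlakvidue.
Rule 2 (regressive voicing assimilation): /k/ precedes the voiced obstruent /v/, so it voices to [g] by assimilation. /nidepiinlakvidue/ → nidepiinlagvidue.
Rule 3 (nasal place assimilation): no segment meets the environment; /nidepiinlagvidue/ is unchanged.
Rule 4 (intervocalic spirantization): /d/ is a stop between vowels /i/ and /e/, so it spirantizes to the fricative [z]. /p/ is a stop between vowels /e/ and /i/, so it spirantizes to the fricative [f]. /d/ is a stop between vowels /i/ and /u/, so it spirantizes to the fricative [z]. /nidepiinlagvidue/ → nizefiinlagvizue.
Rule 5 (final vowel raising): /e/ is a mid vowel in word-final position, so it raises to [i]. /nizefiinlagvizue/ → nizefiinlagvizui.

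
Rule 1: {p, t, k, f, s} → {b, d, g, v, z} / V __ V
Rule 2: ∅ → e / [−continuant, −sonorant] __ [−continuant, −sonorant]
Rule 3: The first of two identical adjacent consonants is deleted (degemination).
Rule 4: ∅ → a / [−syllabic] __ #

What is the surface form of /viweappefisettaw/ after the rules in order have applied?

Rule 1 (intervocalic voicing): /f/ is a voiceless obstruent between vowels /e/ and /i/, so it voices to [v]. /s/ is a voiceless obstruent between vowels /i/ and /e/, so it voices to [z]. /viweappefisettaw/ → viweappevizettaw.
Rule 2 (stop-cluster e-epenthesis): /p/ and /p/ form a stop–stop cluster, so [e] is inserted between them. /t/ and /t/ form a stop–stop cluster, so [e] is inserted between them. /viweappevizettaw/ → viweapepevizetetaw.
Rule 3 (degemination): no segment meets the environment; /viweapepevizetetaw/ is unchanged.
Rule 4 (final a-epenthesis): the form ends in the consonant /w/, so [a] is inserted word-finally. /viweapepevizetetaw/ → viweapepevizetetawa.

viweapepevizetetawa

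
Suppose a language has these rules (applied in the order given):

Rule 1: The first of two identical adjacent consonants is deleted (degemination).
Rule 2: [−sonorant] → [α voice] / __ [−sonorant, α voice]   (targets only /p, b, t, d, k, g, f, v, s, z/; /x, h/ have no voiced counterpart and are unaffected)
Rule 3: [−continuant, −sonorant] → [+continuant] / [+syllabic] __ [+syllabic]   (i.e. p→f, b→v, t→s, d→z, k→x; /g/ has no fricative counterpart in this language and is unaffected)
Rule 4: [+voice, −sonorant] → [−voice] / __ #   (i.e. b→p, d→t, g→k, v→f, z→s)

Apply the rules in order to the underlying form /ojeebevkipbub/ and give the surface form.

Rule 1 (degemination): no segment meets the environment; /ojeebevkipbub/ is unchanged.
Rule 2 (regressive voicing assimilation): /v/ precedes the voiceless obstruent /k/, so it devoices to [f] by assimilation. /p/ precedes the voiced obstruent /b/, so it voices to [b] by assimilation. /ojeebevkipbub/ → ojeebefkibbub.
Rule 3 (intervocalic spirantization): /b/ is a stop between vowels /e/ and /e/, so it spirantizes to the fricative [v]. /ojeebefkibbub/ → ojeevefkibbub.
Rule 4 (final devoicing): /b/ is a voiced obstruent in word-final position, so it devoices to [p]. /ojeevefkibbub/ → ojeevefkibbup.

ojeevefkibbup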